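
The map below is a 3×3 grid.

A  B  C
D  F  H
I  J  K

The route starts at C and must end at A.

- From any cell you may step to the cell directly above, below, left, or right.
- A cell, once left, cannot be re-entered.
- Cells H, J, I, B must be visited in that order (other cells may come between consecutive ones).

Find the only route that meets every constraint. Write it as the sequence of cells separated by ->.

The waypoints must appear in the order H, J, I, B, with no cell reused.
Route from C: 2× down (reaching K), 2× left (reaching I), up to D, right to F, up to B, left to A — 8 moves in all.
Check: order respected (H at step 1, J at step 3, I at step 4, B at step 7).

C -> H -> K -> J -> I -> D -> F -> B -> A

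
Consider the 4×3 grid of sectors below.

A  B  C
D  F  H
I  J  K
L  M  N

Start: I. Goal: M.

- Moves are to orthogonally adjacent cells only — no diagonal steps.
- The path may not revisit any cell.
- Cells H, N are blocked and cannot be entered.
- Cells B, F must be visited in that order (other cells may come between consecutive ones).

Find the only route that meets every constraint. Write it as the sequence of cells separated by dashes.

The waypoints must appear in the order B, F, with no cell reused.
Route from I: 2× up (reaching A), right to B, 3× down (reaching M) — 6 moves in all.
Check: order respected (B at step 3, F at step 4).

I - D - A - B - F - J - M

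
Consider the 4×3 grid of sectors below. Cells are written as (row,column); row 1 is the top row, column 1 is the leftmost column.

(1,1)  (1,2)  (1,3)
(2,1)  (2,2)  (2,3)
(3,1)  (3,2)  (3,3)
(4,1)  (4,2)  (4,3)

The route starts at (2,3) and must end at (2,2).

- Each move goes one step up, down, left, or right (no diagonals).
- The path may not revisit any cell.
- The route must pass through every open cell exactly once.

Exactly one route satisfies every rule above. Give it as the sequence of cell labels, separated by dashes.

(2,3) - (1,3) - (1,2) - (1,1) - (2,1) - (3,1) - (4,1) - (4,2) - (4,3) - (3,3) - (3,2) - (2,2)

Need to visit all 12 open cells exactly once, starting at (2,3) and ending at (2,2).
Cell (1,1) has only two open neighbours ((2,1) and (1,2)), so the path must pass straight through it: one of those is the cell it's entered from and the other is where it exits.
Route from (2,3): up 1 to (1,3), left 2 to (1,1), down 3 to (4,1), right 2 to (4,3), up 1 to (3,3), left 1 to (3,2), up 1 to (2,2) — 11 moves in all.
Check: all 12 open cells covered.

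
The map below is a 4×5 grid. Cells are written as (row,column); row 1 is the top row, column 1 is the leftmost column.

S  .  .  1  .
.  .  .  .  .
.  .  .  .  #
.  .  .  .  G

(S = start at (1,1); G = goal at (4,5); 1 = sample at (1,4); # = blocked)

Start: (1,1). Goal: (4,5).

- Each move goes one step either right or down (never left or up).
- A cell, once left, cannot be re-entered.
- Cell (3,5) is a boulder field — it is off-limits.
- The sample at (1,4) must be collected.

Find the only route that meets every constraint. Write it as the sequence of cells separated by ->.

(1,1) -> (1,2) -> (1,3) -> (1,4) -> (2,4) -> (3,4) -> (4,4) -> (4,5)

Moves only go right or down, so the column and row indices never decrease.
Route from (1,1): 3× right (reaching (1,4)), 3× down (reaching (4,4)), right to (4,5) — 7 moves in all.
Check: all required cells visited.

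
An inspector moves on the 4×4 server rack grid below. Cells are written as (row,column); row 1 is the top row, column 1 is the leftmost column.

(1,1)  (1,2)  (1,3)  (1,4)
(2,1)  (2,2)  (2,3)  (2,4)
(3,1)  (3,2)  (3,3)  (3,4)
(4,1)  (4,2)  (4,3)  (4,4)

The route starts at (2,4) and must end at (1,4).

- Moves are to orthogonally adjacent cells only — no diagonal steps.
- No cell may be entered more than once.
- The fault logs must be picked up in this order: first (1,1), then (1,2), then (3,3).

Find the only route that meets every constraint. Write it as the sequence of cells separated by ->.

The waypoints must appear in the order (1,1), (1,2), (3,3), with no cell reused.
Route from (2,4): down 2 to (4,4), left 3 to (4,1), up 3 to (1,1), right 1 to (1,2), down 2 to (3,2), right 1 to (3,3), up 2 to (1,3), right 1 to (1,4) — 15 moves in all.
Check: order respected ((1,1) at step 8, (1,2) at step 9, (3,3) at step 12).

(2,4) -> (3,4) -> (4,4) -> (4,3) -> (4,2) -> (4,1) -> (3,1) -> (2,1) -> (1,1) -> (1,2) -> (2,2) -> (3,2) -> (3,3) -> (2,3) -> (1,3) -> (1,4)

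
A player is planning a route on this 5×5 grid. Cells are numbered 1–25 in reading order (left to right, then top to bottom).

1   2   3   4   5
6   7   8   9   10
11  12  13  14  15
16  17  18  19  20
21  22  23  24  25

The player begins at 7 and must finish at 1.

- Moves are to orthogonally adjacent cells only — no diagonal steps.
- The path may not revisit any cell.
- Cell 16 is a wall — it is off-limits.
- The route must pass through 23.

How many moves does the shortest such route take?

10

Any route passes through 23 somewhere between 7 and 1. Summing Manhattan distances along the two legs (7 → 23 → 1) gives a lower bound of 4 + 6 = 10 moves.
A route of 10 moves achieves this: 7 → 12 → 17 → 22 → 23 → 18 → 13 → 8 → 3 → 2 → 1.
Since 10 matches the lower bound, it is optimal.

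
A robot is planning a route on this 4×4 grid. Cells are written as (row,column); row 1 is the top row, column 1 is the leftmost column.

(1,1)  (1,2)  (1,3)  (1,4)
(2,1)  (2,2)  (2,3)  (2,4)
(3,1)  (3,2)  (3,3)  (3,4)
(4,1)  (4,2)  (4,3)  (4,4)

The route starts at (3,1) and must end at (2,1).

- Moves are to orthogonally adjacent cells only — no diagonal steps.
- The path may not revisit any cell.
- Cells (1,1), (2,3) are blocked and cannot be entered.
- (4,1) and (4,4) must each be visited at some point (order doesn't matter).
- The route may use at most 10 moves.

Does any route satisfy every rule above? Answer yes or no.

One route that works: (3,1) → (4,1) → (4,2) → (4,3) → (4,4) → (3,4) → (3,3) → (3,2) → (2,2) → (2,1).

yes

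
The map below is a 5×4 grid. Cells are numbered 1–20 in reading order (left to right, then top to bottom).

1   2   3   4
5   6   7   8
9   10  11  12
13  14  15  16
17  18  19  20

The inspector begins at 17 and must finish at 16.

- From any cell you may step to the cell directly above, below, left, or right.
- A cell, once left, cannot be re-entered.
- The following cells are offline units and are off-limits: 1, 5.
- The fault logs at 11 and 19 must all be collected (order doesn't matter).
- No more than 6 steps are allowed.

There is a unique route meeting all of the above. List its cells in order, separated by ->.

Any route must reach 11 and 19 and still end at 16 within 6 moves, so the order of the required stops is forced.
Route from 17: right 2 to 19, up 2 to 11, right 1 to 12, down 1 to 16 — 6 moves in all.
Check: all required cells visited; 6 ≤ 6 moves.

17 -> 18 -> 19 -> 15 -> 11 -> 12 -> 16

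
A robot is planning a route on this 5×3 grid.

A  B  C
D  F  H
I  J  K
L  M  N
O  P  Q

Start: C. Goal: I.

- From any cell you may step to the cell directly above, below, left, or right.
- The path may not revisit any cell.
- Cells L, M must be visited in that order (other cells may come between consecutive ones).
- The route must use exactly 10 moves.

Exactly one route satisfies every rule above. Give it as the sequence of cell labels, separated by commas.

C, H, K, N, Q, P, O, L, M, J, I

The waypoints must appear in the order L, M, with no cell reused.
Route from C: down 4 to Q, left 2 to O, up 1 to L, right 1 to M, up 1 to J, left 1 to I — 10 moves in all.
Check: order respected (L at step 7, M at step 8); 10 moves as required.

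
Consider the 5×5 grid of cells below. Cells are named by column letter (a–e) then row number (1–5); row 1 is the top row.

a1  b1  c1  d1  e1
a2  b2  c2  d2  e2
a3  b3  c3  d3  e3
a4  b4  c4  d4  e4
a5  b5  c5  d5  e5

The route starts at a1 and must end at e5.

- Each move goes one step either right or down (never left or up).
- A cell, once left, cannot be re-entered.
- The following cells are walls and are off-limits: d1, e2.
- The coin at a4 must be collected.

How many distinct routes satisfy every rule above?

A right/down-only route from a1 to e5 makes exactly 4 down-moves and 4 right-moves in some order.
With no other constraints that would be C(8,4) = 70 routes.
Split at a4 and multiply the segment counts (each segment already excludes blocked cells): a1→a4: 1; a4→e5: 5; product = 5.
That gives 5 routes.

5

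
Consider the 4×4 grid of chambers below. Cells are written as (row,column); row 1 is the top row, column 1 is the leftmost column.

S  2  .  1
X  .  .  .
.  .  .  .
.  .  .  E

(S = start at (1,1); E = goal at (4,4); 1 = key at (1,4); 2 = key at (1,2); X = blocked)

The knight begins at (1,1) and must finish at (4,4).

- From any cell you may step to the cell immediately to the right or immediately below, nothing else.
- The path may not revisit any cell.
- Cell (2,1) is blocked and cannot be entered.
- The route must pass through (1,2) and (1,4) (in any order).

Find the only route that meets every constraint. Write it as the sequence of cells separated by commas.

Moves only go right or down, so the column and row indices never decrease.
Route from (1,1): right 3 to (1,4), down 3 to (4,4) — 6 moves in all.
Check: all required cells visited.

(1,1), (1,2), (1,3), (1,4), (2,4), (3,4), (4,4)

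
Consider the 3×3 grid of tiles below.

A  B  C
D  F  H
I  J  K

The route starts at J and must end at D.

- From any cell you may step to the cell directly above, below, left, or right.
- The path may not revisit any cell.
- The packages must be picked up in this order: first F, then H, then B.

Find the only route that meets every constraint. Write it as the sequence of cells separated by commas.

J, F, H, C, B, A, D

The waypoints must appear in the order F, H, B, with no cell reused.
Route from J: up 1 to F, right 1 to H, up 1 to C, left 2 to A, down 1 to D — 6 moves in all.
Check: order respected (F at step 1, H at step 2, B at step 4).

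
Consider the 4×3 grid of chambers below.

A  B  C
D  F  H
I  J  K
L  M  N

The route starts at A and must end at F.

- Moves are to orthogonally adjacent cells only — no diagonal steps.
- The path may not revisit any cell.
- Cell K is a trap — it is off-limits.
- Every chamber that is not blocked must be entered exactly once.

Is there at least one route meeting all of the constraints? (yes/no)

Cell N has only one open neighbour but is neither the start nor the goal, so a Hamiltonian route would have to both enter and leave it through the same neighbour — impossible without revisiting.

no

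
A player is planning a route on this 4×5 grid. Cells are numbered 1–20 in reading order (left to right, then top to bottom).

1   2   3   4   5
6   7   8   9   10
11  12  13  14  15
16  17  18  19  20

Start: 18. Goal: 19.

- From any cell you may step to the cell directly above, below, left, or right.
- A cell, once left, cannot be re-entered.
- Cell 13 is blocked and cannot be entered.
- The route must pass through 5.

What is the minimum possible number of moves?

11

Any route passes through 5 somewhere between 18 and 19. Summing Manhattan distances along the two legs (18 → 5 → 19) gives a lower bound of 5 + 4 = 9 moves.
The shortest route satisfying every rule uses 11 moves: 18 → 17 → 12 → 7 → 2 → 3 → 4 → 5 → 10 → 15 → 20 → 19.
The bound of 9 isn't tight here; checking systematically, no route of length 9 through 10 satisfies every constraint, so 11 is the minimum.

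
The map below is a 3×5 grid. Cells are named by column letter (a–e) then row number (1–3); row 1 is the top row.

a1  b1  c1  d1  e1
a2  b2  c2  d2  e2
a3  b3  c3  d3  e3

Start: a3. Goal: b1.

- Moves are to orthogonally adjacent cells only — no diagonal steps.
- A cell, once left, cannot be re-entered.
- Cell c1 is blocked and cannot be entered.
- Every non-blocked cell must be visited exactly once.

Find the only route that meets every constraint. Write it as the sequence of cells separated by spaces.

Need to visit all 14 open cells exactly once, starting at a3 and ending at b1.
Cell e3 has only two open neighbours (e2 and d3), so the path must pass straight through it: one of those is the cell it's entered from and the other is where it exits.
Route from a3: right 4 to e3, up 2 to e1, left 1 to d1, down 1 to d2, left 3 to a2, up 1 to a1, right 1 to b1 — 13 moves in all.
Check: all 14 open cells covered.

a3 b3 c3 d3 e3 e2 e1 d1 d2 c2 b2 a2 a1 b1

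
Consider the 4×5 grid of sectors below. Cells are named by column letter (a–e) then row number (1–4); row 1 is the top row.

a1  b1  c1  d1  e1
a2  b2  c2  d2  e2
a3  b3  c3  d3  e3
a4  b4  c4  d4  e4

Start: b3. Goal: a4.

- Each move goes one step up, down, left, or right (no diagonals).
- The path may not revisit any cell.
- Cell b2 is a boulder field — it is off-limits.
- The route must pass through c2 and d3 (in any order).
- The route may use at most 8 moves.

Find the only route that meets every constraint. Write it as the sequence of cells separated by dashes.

b3 - c3 - c2 - d2 - d3 - d4 - c4 - b4 - a4

Any route must reach c2 and d3 and still end at a4 within 8 moves, so the order of the required stops is forced.
Route from b3: right to c3, up to c2, right to d2, 2× down (reaching d4), 3× left (reaching a4) — 8 moves in all.
Check: all required cells visited; 8 ≤ 8 moves.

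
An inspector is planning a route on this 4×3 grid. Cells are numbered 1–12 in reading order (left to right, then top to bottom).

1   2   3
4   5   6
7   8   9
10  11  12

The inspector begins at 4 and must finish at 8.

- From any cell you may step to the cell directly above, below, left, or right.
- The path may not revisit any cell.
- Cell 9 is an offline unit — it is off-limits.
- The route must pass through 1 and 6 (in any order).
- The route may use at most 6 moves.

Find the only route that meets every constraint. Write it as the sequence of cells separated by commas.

The 6-move cap with required stops at 1, 6 leaves no slack for detours.
Route from 4: up 1 to 1, right 2 to 3, down 1 to 6, left 1 to 5, down 1 to 8 — 6 moves in all.
Check: all required cells visited; 6 ≤ 6 moves.

4, 1, 2, 3, 6, 5, 8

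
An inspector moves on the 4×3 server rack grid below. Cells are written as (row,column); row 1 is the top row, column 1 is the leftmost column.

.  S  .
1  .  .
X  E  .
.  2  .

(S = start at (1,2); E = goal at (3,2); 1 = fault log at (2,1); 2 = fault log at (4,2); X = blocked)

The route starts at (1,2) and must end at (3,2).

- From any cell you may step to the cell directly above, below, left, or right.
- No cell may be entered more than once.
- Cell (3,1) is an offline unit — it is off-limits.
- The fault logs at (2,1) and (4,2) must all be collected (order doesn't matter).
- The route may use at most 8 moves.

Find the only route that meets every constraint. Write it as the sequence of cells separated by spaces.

Any route must reach (2,1) and (4,2) and still end at (3,2) within 8 moves, so the order of the required stops is forced.
Route from (1,2): left to (1,1), down to (2,1), 2× right (reaching (2,3)), 2× down (reaching (4,3)), left to (4,2), up to (3,2) — 8 moves in all.
Check: all required cells visited; 8 ≤ 8 moves.

(1,2) (1,1) (2,1) (2,2) (2,3) (3,3) (4,3) (4,2) (3,2)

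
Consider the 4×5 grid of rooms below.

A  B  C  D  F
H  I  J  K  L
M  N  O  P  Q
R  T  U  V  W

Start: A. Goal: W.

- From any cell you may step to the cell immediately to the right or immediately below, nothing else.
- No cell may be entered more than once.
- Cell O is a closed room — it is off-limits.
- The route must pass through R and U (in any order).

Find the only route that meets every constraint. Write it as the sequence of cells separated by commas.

A, H, M, R, T, U, V, W

Moves only go right or down, so the column and row indices never decrease.
Route from A: 3× down (reaching R), 4× right (reaching W) — 7 moves in all.
Check: all required cells visited.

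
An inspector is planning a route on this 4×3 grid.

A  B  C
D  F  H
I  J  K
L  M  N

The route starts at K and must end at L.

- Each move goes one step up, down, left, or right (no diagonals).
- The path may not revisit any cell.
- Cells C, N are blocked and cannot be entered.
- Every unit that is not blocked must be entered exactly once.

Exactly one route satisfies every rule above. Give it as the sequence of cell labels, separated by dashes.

K - H - F - B - A - D - I - J - M - L

Need to visit all 10 open cells exactly once, starting at K and ending at L.
Cell A has only two open neighbours (D and B), so the path must pass straight through it: one of those is the cell it's entered from and the other is where it exits.
Route from K: up 1 to H, left 1 to F, up 1 to B, left 1 to A, down 2 to I, right 1 to J, down 1 to M, left 1 to L — 9 moves in all.
Check: all 10 open cells covered.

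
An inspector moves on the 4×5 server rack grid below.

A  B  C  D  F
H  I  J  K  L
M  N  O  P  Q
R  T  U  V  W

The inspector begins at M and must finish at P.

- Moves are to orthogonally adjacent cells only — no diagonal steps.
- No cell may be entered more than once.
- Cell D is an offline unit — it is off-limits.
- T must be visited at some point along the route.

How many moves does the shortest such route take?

Any route passes through T somewhere between M and P. Summing Manhattan distances along the two legs (M → T → P) gives a lower bound of 2 + 3 = 5 moves.
A route of 5 moves achieves this: M → R → T → N → O → P.
Since 5 matches the lower bound, it is optimal.

5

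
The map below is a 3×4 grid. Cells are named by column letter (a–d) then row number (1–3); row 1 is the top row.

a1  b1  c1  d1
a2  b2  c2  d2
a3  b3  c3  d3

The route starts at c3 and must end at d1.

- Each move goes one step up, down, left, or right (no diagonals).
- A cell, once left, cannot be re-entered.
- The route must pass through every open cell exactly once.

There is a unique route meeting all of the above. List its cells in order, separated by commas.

Need to visit all 12 open cells exactly once, starting at c3 and ending at d1.
Route from c3: right 1 to d3, up 1 to d2, left 2 to b2, down 1 to b3, left 1 to a3, up 2 to a1, right 3 to d1 — 11 moves in all.
Check: all 12 open cells covered.

c3, d3, d2, c2, b2, b3, a3, a2, a1, b1, c1, d1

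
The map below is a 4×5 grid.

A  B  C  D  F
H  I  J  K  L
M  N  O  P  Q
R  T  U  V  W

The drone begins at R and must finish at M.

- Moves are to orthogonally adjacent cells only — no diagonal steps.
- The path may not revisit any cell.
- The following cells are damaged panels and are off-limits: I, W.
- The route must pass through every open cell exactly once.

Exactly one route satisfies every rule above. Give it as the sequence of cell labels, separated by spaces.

R T N O U V P Q L F D K J C B A H M

Need to visit all 18 open cells exactly once, starting at R and ending at M.
Cell H has only two open neighbours (A and M), so the path must pass straight through it: one of those is the cell it's entered from and the other is where it exits.
Route from R: right to T, up to N, right to O, down to U, right to V, up to P, right to Q, 2× up (reaching F), left to D, down to K, left to J, up to C, 2× left (reaching A), 2× down (reaching M) — 17 moves in all.
Check: all 18 open cells covered.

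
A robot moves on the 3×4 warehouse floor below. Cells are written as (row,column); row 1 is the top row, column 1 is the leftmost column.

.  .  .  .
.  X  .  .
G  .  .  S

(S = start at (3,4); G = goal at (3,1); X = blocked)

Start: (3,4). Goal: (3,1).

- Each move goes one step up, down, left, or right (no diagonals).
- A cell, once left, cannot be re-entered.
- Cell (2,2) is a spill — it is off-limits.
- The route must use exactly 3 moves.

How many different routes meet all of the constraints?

Need simple routes of exactly 3 moves from (3,4) to (3,1) (Manhattan distance 3, so 0 moves are spent on a detour and 0 undoing it).
Enumerating: (3,4) (3,3) (3,2) (3,1).
That gives 1 route.

1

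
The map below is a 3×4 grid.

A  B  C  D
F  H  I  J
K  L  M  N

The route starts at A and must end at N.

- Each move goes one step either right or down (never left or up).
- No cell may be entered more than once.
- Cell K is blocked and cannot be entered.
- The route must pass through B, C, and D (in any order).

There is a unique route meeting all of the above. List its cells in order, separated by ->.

Moves only go right or down, so the column and row indices never decrease.
Route from A: 3× right (reaching D), 2× down (reaching N) — 5 moves in all.
Check: all required cells visited.

A -> B -> C -> D -> J -> N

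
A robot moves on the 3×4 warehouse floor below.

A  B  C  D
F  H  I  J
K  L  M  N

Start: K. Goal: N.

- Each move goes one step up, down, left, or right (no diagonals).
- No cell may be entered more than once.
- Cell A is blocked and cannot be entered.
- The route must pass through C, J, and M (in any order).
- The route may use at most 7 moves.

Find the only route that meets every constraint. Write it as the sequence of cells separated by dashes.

K - L - M - I - C - D - J - N

The budget equals the shortest possible length, so every move has to be on a shortest route through the required cells.
Route from K: right 2 to M, up 2 to C, right 1 to D, down 2 to N — 7 moves in all.
Check: all required cells visited; 7 ≤ 7 moves.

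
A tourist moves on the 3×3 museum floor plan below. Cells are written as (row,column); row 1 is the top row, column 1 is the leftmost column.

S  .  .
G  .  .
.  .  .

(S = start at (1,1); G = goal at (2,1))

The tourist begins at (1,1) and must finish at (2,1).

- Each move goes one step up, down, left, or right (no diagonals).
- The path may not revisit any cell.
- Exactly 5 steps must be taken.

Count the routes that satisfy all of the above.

Need simple routes of exactly 5 moves from (1,1) to (2,1) (Manhattan distance 1, so 2 moves are spent on a detour and 2 undoing it).
Enumerating: (1,1) (1,2) (2,2) (3,2) (3,1) (2,1) | (1,1) (1,2) (1,3) (2,3) (2,2) (2,1).
That gives 2 routes.

2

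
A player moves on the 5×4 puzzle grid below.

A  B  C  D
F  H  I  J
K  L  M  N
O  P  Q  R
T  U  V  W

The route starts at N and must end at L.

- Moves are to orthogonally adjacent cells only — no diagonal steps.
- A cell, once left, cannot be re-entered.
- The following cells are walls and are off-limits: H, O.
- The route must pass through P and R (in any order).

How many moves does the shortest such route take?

Any route passes through P and R in some order between N and L. Summing Manhattan distances along each leg and taking the cheapest ordering (N → R → P → L) gives a lower bound of 1 + 2 + 1 = 4 moves.
A route of 4 moves achieves this: N → R → Q → P → L.
Since 4 matches the lower bound, it is optimal.

4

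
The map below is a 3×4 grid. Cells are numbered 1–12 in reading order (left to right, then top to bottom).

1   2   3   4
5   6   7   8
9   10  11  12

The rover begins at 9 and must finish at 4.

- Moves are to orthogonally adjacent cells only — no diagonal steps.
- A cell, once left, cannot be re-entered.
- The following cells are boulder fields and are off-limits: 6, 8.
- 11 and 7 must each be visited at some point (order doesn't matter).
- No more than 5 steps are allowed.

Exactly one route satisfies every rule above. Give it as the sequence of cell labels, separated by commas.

9, 10, 11, 7, 3, 4

Any route must reach 11 and 7 and still end at 4 within 5 moves, so the order of the required stops is forced.
Route from 9: 2× right (reaching 11), 2× up (reaching 3), right to 4 — 5 moves in all.
Check: all required cells visited; 5 ≤ 5 moves.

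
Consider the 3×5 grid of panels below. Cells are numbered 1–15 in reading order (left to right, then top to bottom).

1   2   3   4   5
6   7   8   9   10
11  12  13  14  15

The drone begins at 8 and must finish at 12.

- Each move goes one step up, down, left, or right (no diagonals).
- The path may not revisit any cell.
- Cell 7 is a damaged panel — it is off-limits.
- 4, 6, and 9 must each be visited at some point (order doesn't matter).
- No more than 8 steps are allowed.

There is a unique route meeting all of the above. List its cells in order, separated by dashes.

8 - 9 - 4 - 3 - 2 - 1 - 6 - 11 - 12

The budget equals the shortest possible length, so every move has to be on a shortest route through the required cells.
Route from 8: right 1 to 9, up 1 to 4, left 3 to 1, down 2 to 11, right 1 to 12 — 8 moves in all.
Check: all required cells visited; 8 ≤ 8 moves.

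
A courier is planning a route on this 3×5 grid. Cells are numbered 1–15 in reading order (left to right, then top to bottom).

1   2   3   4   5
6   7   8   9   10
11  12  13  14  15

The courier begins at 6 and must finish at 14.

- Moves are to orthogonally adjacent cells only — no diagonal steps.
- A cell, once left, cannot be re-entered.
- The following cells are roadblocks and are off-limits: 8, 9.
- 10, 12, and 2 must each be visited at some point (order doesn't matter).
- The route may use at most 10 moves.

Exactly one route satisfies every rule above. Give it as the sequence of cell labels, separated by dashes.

The 10-move cap with required stops at 10, 12, 2 leaves no slack for detours.
Route from 6: down to 11, right to 12, 2× up (reaching 2), 3× right (reaching 5), 2× down (reaching 15), left to 14 — 10 moves in all.
Check: all required cells visited; 10 ≤ 10 moves.

6 - 11 - 12 - 7 - 2 - 3 - 4 - 5 - 10 - 15 - 14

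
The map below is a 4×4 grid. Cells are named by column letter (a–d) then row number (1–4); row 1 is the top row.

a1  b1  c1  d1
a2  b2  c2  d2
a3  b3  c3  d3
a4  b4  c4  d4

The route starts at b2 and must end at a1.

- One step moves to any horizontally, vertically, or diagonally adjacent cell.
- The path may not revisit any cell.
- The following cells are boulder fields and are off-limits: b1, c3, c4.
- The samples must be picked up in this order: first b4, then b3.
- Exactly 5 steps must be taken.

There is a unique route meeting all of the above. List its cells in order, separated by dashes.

The waypoints must appear in the order b4, b3, with no cell reused.
Route from b2: down-left 1 to a3, down-right 1 to b4, up 1 to b3, up-left 1 to a2, up 1 to a1 — 5 moves in all.
Check: order respected (b4 at step 2, b3 at step 3); 5 moves as required.

b2 - a3 - b4 - b3 - a2 - a1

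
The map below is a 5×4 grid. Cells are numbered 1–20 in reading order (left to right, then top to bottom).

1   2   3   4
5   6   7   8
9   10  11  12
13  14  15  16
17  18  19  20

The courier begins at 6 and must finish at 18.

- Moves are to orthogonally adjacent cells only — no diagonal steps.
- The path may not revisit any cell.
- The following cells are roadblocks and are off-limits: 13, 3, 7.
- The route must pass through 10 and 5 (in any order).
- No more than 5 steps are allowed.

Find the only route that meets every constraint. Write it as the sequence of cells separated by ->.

6 -> 5 -> 9 -> 10 -> 14 -> 18

The budget equals the shortest possible length, so every move has to be on a shortest route through the required cells.
Route from 6: left 1 to 5, down 1 to 9, right 1 to 10, down 2 to 18 — 5 moves in all.
Check: all required cells visited; 5 ≤ 5 moves.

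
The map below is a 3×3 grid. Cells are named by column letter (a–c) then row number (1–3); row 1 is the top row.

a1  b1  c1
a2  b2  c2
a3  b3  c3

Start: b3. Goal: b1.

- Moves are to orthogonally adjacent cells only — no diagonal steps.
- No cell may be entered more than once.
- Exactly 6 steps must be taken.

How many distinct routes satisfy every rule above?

2

Need simple routes of exactly 6 moves from b3 to b1 (Manhattan distance 2, so 2 moves are spent on a detour and 2 undoing it).
Enumerating: b3 a3 a2 b2 c2 c1 b1 | b3 c3 c2 b2 a2 a1 b1.
That gives 2 routes.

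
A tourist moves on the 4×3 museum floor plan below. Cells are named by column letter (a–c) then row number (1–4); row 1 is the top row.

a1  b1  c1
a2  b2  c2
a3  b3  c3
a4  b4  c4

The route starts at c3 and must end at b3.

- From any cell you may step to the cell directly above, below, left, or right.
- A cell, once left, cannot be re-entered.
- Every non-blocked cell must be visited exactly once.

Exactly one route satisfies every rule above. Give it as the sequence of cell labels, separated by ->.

Need to visit all 12 open cells exactly once, starting at c3 and ending at b3.
Cell c1 has only two open neighbours (c2 and b1), so the path must pass straight through it: one of those is the cell it's entered from and the other is where it exits.
Route from c3: down 1 to c4, left 2 to a4, up 3 to a1, right 2 to c1, down 1 to c2, left 1 to b2, down 1 to b3 — 11 moves in all.
Check: all 12 open cells covered.

c3 -> c4 -> b4 -> a4 -> a3 -> a2 -> a1 -> b1 -> c1 -> c2 -> b2 -> b3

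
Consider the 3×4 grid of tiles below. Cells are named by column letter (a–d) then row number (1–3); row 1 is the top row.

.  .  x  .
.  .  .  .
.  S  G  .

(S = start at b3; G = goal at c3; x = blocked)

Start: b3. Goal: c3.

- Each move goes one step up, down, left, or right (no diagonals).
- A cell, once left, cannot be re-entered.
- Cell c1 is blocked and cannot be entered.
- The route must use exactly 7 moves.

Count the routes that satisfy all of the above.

Need simple routes of exactly 7 moves from b3 to c3 (Manhattan distance 1, so 3 moves are spent on a detour and 3 undoing it).
Enumerating: b3 a3 a2 a1 b1 b2 c2 c3 | b3 a3 a2 b2 c2 d2 d3 c3.
That gives 2 routes.

2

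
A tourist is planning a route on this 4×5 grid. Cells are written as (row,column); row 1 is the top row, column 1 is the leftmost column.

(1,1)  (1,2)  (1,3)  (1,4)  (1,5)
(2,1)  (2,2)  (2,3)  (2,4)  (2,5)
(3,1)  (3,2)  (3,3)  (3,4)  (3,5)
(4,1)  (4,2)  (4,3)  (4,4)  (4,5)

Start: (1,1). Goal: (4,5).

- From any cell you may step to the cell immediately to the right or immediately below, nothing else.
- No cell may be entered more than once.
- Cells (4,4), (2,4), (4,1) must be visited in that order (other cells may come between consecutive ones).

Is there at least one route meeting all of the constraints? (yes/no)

(2,4) lies above (4,4), so going from (4,4) to (2,4) would need an upward move — but moves only go right/down, so (4,4) cannot be visited before (2,4).

no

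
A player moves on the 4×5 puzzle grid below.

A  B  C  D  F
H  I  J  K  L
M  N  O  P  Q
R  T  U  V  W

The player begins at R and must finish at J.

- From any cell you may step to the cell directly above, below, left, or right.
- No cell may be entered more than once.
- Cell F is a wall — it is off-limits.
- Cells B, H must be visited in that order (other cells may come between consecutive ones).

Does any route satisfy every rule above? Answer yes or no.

yes

One route that works: R → M → N → O → P → K → D → C → B → A → H → I → J.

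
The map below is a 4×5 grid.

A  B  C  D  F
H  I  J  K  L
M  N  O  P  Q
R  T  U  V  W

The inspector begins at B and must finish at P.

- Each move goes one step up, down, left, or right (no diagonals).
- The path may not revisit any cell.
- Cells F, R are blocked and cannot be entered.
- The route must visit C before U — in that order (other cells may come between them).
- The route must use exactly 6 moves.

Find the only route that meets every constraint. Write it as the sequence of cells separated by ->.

B -> C -> J -> O -> U -> V -> P

The waypoints must appear in the order C, U, with no cell reused.
Route from B: right 1 to C, down 3 to U, right 1 to V, up 1 to P — 6 moves in all.
Check: order respected (C at step 1, U at step 4); 6 moves as required.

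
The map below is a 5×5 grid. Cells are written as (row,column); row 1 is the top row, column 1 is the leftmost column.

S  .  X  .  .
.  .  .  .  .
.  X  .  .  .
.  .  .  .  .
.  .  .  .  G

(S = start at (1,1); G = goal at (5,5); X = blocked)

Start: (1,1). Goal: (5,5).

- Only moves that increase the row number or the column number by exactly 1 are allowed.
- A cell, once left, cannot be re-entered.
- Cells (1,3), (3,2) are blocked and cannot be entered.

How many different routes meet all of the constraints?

25

A right/down-only route from (1,1) to (5,5) makes exactly 4 down-moves and 4 right-moves in some order.
With no other constraints that would be C(8,4) = 70 routes.
Subtract routes through each blocked cell (inclusion–exclusion for overlaps): − through (1,3): 15 − through (3,2): 30 → 25.
That gives 25 routes.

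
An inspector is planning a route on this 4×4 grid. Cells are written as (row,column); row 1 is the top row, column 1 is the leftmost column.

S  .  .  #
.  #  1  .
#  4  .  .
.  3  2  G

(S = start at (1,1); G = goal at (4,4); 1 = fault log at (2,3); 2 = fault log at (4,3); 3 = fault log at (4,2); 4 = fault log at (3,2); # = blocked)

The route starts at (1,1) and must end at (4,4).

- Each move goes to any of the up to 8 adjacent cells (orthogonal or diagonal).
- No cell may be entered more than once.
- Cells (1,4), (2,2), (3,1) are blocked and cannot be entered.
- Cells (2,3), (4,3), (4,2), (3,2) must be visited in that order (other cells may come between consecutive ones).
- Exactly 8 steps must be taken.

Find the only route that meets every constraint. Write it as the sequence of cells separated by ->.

(1,1) -> (1,2) -> (2,3) -> (3,4) -> (4,3) -> (4,2) -> (3,2) -> (3,3) -> (4,4)

The waypoints must appear in the order (2,3), (4,3), (4,2), (3,2), with no cell reused.
Route from (1,1): right to (1,2), 2× down-right (reaching (3,4)), down-left to (4,3), left to (4,2), up to (3,2), right to (3,3), down-right to (4,4) — 8 moves in all.
Check: order respected (1 at step 2, 2 at step 4, 3 at step 5, 4 at step 6); 8 moves as required.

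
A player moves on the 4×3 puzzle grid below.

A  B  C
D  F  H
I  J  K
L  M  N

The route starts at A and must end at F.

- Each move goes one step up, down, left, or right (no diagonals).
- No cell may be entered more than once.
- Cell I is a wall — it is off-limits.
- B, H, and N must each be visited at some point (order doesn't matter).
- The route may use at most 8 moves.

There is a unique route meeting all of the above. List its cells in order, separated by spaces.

A B C H K N M J F

The 8-move cap with required stops at B, H, N leaves no slack for detours.
Route from A: right 2 to C, down 3 to N, left 1 to M, up 2 to F — 8 moves in all.
Check: all required cells visited; 8 ≤ 8 moves.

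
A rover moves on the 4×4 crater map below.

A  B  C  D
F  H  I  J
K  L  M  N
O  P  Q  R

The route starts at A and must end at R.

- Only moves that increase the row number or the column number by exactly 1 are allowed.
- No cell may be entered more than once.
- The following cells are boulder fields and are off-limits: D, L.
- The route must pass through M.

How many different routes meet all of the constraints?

A right/down-only route from A to R makes exactly 3 down-moves and 3 right-moves in some order.
With no other constraints that would be C(6,3) = 20 routes.
Split at M and multiply the segment counts (each segment already excludes blocked cells): A→M: 3; M→R: 2; product = 6.
That gives 6 routes.

6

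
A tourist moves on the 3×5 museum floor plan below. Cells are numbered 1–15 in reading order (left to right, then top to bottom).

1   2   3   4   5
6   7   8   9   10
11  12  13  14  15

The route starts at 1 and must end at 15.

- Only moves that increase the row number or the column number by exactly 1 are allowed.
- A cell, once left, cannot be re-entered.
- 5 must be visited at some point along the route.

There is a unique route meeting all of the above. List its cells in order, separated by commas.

1, 2, 3, 4, 5, 10, 15

Moves only go right or down, so the column and row indices never decrease.
Route from 1: 4× right (reaching 5), 2× down (reaching 15) — 6 moves in all.
Check: all required cells visited.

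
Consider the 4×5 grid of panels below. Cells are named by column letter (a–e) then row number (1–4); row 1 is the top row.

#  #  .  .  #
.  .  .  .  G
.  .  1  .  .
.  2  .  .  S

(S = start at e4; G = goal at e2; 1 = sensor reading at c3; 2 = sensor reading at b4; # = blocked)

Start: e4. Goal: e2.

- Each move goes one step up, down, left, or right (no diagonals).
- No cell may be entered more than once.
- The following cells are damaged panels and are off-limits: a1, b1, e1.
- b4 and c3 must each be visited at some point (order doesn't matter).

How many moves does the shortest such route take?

Any route passes through b4 and c3 in some order between e4 and e2. Summing Manhattan distances along each leg and taking the cheapest ordering (e4 → b4 → c3 → e2) gives a lower bound of 3 + 2 + 3 = 8 moves.
A route of 8 moves achieves this: e4 → d4 → c4 → b4 → b3 → c3 → c2 → d2 → e2.
Since 8 matches the lower bound, it is optimal.

8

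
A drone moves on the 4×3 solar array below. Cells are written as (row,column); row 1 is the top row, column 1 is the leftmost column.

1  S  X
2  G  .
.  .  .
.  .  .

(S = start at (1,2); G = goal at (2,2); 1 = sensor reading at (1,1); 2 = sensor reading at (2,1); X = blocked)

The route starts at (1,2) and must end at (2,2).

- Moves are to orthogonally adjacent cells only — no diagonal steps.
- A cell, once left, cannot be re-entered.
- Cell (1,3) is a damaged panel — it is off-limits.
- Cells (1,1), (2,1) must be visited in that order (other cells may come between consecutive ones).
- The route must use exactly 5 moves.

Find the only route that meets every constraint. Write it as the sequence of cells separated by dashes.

(1,2) - (1,1) - (2,1) - (3,1) - (3,2) - (2,2)

The waypoints must appear in the order (1,1), (2,1), with no cell reused.
Route from (1,2): left to (1,1), 2× down (reaching (3,1)), right to (3,2), up to (2,2) — 5 moves in all.
Check: order respected (1 at step 1, 2 at step 2); 5 moves as required.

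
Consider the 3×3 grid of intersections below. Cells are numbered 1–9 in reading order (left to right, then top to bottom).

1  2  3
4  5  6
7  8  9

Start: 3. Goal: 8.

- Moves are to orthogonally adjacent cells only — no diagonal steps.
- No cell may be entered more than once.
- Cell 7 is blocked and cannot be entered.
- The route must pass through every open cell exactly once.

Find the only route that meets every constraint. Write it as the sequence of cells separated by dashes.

3 - 2 - 1 - 4 - 5 - 6 - 9 - 8

Need to visit all 8 open cells exactly once, starting at 3 and ending at 8.
Cell 4 has only two open neighbours (1 and 5), so the path must pass straight through it: one of those is the cell it's entered from and the other is where it exits.
Route from 3: left 2 to 1, down 1 to 4, right 2 to 6, down 1 to 9, left 1 to 8 — 7 moves in all.
Check: all 8 open cells covered.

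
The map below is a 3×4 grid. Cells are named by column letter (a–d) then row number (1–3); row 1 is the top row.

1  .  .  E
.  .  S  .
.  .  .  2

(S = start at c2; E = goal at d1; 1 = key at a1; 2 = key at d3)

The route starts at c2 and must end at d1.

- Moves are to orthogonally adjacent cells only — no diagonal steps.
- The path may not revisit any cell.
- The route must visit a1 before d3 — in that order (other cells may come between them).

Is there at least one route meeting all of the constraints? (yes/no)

yes

One route that works: c2 → c1 → b1 → a1 → a2 → a3 → b3 → c3 → d3 → d2 → d1.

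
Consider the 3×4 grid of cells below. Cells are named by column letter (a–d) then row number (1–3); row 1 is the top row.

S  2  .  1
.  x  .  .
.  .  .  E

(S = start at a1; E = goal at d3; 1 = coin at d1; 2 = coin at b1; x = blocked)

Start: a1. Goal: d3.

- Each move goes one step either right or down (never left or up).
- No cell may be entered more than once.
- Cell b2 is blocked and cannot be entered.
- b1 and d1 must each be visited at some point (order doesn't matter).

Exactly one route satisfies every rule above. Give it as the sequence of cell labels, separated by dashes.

Moves only go right or down, so the column and row indices never decrease.
Route from a1: right 3 to d1, down 2 to d3 — 5 moves in all.
Check: all required cells visited.

a1 - b1 - c1 - d1 - d2 - d3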